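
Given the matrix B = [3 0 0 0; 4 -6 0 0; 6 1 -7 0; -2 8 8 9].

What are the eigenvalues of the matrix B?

B is lower triangular, so its eigenvalues are the diagonal entries.
Diagonal: 3, -6, -7, 9.

-7, -6, 3, 9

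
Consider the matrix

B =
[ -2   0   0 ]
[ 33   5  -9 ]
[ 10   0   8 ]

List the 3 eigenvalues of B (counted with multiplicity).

-2, 5, 8

The characteristic polynomial is p(lambda) = det(lambda·I - B).
Expanding along the first row, p(lambda) = lambda^3 - 11·lambda^2 + 14·lambda + 80.
Since p(-2) = 0, lambda = -2 is a root.
Dividing by (lambda + 2) leaves lambda^2 - 13·lambda + 40.
The quadratic factors as (lambda - 5)·(lambda - 8).
Eigenvalues: -2, 5, 8.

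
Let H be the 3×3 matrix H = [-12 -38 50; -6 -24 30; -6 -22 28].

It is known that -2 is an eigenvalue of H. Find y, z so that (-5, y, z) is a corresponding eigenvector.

We need (H + 2I)v = 0.
H + 2I = [[-10, -38, 50], [-6, -22, 30], [-6, -22, 30]].
Row 1: (-10)·-5 + (-38)·y + (50)·z = 0
Row 2: (-6)·-5 + (-22)·y + (30)·z = 0
Row 3: (-6)·-5 + (-22)·y + (30)·z = 0
Solving gives y = 0, z = -1.
Check: H·(-5, 0, -1) = (10, 0, 2) = -2·(-5, 0, -1).

0, -1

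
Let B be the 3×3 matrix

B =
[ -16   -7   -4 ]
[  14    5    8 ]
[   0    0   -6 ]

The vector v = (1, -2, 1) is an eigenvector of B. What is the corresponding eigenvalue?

-6

Compute Bv: B·(1, -2, 1) = (-6, 12, -6).
Since Bv = λv, compare component 1: -6 = λ·1, so λ = -6.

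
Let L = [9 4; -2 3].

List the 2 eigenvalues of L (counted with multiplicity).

det(L - μI) = (9 - μ)(3 - μ) - (4)·(-2) = μ^2 - 12μ + 35.
This factors as (μ - 5)·(μ - 7) = 0.
Eigenvalues: 5, 7.

5, 7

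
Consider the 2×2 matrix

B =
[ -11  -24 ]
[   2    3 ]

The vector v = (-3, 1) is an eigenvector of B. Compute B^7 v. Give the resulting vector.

First find the eigenvalue: Bv = (9, -3) = -3·(-3, 1), so λ = -3.
Then B^7 v = λ^7·v = (-3)^7·(-3, 1) = -2187·(-3, 1) = (6561, -2187).

(6561, -2187)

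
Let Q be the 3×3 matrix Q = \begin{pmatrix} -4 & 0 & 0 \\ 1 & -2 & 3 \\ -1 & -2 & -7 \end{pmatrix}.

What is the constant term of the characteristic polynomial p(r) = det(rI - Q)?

p(0) = det(0·I − Q) = det(−Q) = (−1)^3·det(Q).
det(Q) = -80, so p(0) = 80.

80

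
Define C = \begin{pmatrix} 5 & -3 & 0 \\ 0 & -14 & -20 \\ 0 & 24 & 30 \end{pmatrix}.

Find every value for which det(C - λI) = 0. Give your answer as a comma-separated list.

Compute the characteristic polynomial p(λ) = det(λI - C).
Expanding the 3×3 determinant: p(λ) = λ^3 - 21λ^2 + 140λ - 300.
Rational-root test: λ = 10 gives p(10) = 0.
Dividing by (λ - 10) leaves λ^2 - 11λ + 30.
The quadratic factors as (λ - 5)·(λ - 6).
Eigenvalues: 5, 6, 10.

5, 6, 10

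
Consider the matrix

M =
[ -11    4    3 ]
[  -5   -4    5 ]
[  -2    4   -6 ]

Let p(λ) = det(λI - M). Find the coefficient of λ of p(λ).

p(λ) = λ^3 + 21λ^2 + 140λ + 288.
The coefficient of λ is 140.

140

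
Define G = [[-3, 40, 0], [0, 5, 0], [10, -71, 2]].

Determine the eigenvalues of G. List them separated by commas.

-3, 2, 5

Set up det(tI - G) = 0.
Expanding the 3×3 determinant: p(t) = t^3 - 4t^2 - 11t + 30.
Try t = 2: p(2) = 0, so 2 is a root.
Dividing by (t - 2) leaves t^2 - 2t - 15.
The quadratic factors as (t + 3)·(t - 5).
Eigenvalues: -3, 2, 5.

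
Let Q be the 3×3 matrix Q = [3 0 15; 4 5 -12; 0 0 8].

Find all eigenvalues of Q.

3, 5, 8

Compute the characteristic polynomial p(r) = det(rI - Q).
Cofactor expansion gives p(r) = r^3 - 16r^2 + 79r - 120.
Try r = 3: p(3) = 0, so 3 is a root.
Factor out (r - 3): p(r) = (r - 3)·(r^2 - 13r + 40).
The quadratic factors as (r - 5)·(r - 8).
Eigenvalues: 3, 5, 8.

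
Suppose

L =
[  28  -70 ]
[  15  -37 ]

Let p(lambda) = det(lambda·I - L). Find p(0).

p(0) = det(0·I − L) = det(−L) = (−1)^2·det(L).
det(L) = 14, so p(0) = 14.

14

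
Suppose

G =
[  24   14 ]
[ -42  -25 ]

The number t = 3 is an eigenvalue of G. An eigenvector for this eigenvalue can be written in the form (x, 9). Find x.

-6

We need (G - 3I)v = 0.
G - 3I = [[21, 14], [-42, -28]].
Row 1: (21)·x + (14)·9 = 0
Row 2: (-42)·x + (-28)·9 = 0
Solving gives x = -6.
Check: G·(-6, 9) = (-18, 27) = 3·(-6, 9).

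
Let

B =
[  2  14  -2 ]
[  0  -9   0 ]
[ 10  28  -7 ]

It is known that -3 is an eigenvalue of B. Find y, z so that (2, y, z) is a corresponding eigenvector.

0, 5

We need (B + 3I)v = 0.
B + 3I = [[5, 14, -2], [0, -6, 0], [10, 28, -4]].
Row 1: (5)·2 + (14)·y + (-2)·z = 0
Row 2: (0)·2 + (-6)·y + (0)·z = 0
Row 3: (10)·2 + (28)·y + (-4)·z = 0
Solving gives y = 0, z = 5.
Check: B·(2, 0, 5) = (-6, 0, -15) = -3·(2, 0, 5).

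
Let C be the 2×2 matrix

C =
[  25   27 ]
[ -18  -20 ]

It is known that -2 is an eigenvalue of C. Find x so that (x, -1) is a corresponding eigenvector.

We need (C + 2I)v = 0.
C + 2I = [[27, 27], [-18, -18]].
Row 1: (27)·x + (27)·-1 = 0
Row 2: (-18)·x + (-18)·-1 = 0
Solving gives x = 1.
Check: C·(1, -1) = (-2, 2) = -2·(1, -1).

1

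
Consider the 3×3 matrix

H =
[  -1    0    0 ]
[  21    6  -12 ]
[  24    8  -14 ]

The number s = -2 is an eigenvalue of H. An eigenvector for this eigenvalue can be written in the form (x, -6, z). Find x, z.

We need (H + 2I)v = 0.
H + 2I = [[1, 0, 0], [21, 8, -12], [24, 8, -12]].
Row 1: (1)·x + (0)·-6 + (0)·z = 0
Row 2: (21)·x + (8)·-6 + (-12)·z = 0
Row 3: (24)·x + (8)·-6 + (-12)·z = 0
Solving gives x = 0, z = -4.
Check: H·(0, -6, -4) = (0, 12, 8) = -2·(0, -6, -4).

0, -4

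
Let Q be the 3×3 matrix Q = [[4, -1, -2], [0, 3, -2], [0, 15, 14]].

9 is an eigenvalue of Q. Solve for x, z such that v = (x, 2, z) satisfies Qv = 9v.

2, -6

We need (Q - 9I)v = 0.
Q - 9I = [[-5, -1, -2], [0, -6, -2], [0, 15, 5]].
Row 1: (-5)·x + (-1)·2 + (-2)·z = 0
Row 2: (0)·x + (-6)·2 + (-2)·z = 0
Row 3: (0)·x + (15)·2 + (5)·z = 0
Solving gives x = 2, z = -6.
Check: Q·(2, 2, -6) = (18, 18, -54) = 9·(2, 2, -6).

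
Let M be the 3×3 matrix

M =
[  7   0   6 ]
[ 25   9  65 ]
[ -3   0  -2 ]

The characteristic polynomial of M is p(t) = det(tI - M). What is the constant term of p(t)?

p(t) = t^3 - 14t^2 + 49t - 36.
The constant term is -36.

-36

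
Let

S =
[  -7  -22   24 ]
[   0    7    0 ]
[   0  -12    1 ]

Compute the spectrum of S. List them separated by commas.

-7, 1, 7

Compute the characteristic polynomial p(λ) = det(λI - S).
Expanding along the first row, p(λ) = λ^3 - λ^2 - 49λ + 49.
Since p(-7) = 0, λ = -7 is a root.
Factor out (λ + 7): p(λ) = (λ + 7)·(λ^2 - 8λ + 7).
The quadratic factors as (λ - 1)·(λ - 7).
Eigenvalues: -7, 1, 7.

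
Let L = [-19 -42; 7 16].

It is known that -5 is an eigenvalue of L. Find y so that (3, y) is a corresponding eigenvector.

-1

We need (L + 5I)v = 0.
L + 5I = [[-14, -42], [7, 21]].
Row 1: (-14)·3 + (-42)·y = 0
Row 2: (7)·3 + (21)·y = 0
Solving gives y = -1.
Check: L·(3, -1) = (-15, 5) = -5·(3, -1).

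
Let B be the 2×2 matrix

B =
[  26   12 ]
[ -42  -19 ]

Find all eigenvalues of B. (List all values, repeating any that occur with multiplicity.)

det(B - sI) = (26 - s)(-19 - s) - (12)·(-42) = s^2 - 7s + 10.
This factors as (s - 2)·(s - 5) = 0.
Eigenvalues: 2, 5.

2, 5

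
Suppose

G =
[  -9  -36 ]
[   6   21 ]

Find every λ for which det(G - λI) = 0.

3, 9

det(G - rI) = (-9 - r)(21 - r) - (-36)·(6) = r^2 - 12r + 27.
This factors as (r - 3)·(r - 9) = 0.
Eigenvalues: 3, 9.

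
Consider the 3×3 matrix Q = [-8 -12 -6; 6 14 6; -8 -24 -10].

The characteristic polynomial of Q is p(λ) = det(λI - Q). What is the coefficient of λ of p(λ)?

-4

p(λ) = λ^3 + 4λ^2 - 4λ - 16.
The coefficient of λ is -4.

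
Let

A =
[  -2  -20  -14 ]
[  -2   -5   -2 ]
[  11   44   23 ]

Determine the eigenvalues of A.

1, 3, 12

The characteristic polynomial is p(r) = det(rI - A).
Expanding the 3×3 determinant: p(r) = r^3 - 16r^2 + 51r - 36.
Try r = 1: p(1) = 0, so 1 is a root.
Dividing by (r - 1) leaves r^2 - 15r + 36.
The quadratic factors as (r - 3)·(r - 12).
Eigenvalues: 1, 3, 12.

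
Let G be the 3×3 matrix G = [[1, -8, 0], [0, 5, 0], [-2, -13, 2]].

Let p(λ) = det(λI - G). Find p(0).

p(0) = det(0·I − G) = det(−G) = (−1)^3·det(G).
det(G) = 10, so p(0) = -10.

-10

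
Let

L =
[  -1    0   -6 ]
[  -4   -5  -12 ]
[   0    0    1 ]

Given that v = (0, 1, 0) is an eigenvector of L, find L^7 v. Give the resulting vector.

First find the eigenvalue: Lv = (0, -5, 0) = -5·(0, 1, 0), so λ = -5.
Then L^7 v = λ^7·v = (-5)^7·(0, 1, 0) = -78125·(0, 1, 0) = (0, -78125, 0).

(0, -78125, 0)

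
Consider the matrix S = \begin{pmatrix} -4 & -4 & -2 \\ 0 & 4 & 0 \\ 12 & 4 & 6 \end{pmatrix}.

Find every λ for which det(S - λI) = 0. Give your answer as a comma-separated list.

Set up det(λI - S) = 0.
Cofactor expansion gives p(λ) = λ^3 - 6λ^2 + 8λ.
Since p(2) = 0, λ = 2 is a root.
Factor out (λ - 2): p(λ) = (λ - 2)·(λ^2 - 4λ).
The quadratic factors as λ·(λ - 4).
Eigenvalues: 0, 2, 4.

0, 2, 4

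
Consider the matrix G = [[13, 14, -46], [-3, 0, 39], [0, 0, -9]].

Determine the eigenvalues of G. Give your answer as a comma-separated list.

-9, 6, 7

Set up det(lambda·I - G) = 0.
Expanding the 3×3 determinant: p(lambda) = lambda^3 - 4·lambda^2 - 75·lambda + 378.
Try lambda = 7: p(7) = 0, so 7 is a root.
Dividing by (lambda - 7) leaves lambda^2 + 3·lambda - 54.
The quadratic factors as (lambda + 9)·(lambda - 6).
Eigenvalues: -9, 6, 7.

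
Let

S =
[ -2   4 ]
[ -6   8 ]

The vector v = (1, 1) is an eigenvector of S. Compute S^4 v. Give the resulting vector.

(16, 16)

First find the eigenvalue: Sv = (2, 2) = 2·(1, 1), so λ = 2.
Then S^4 v = λ^4·v = 2^4·(1, 1) = 16·(1, 1) = (16, 16).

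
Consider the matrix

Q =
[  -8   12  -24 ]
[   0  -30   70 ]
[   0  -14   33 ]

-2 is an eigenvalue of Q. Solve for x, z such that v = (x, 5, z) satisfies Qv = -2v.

We need (Q + 2I)v = 0.
Q + 2I = [[-6, 12, -24], [0, -28, 70], [0, -14, 35]].
Row 1: (-6)·x + (12)·5 + (-24)·z = 0
Row 2: (0)·x + (-28)·5 + (70)·z = 0
Row 3: (0)·x + (-14)·5 + (35)·z = 0
Solving gives x = 2, z = 2.
Check: Q·(2, 5, 2) = (-4, -10, -4) = -2·(2, 5, 2).

2, 2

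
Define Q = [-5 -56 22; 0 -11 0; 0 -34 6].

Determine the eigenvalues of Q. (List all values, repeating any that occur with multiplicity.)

Set up det(lambda·I - Q) = 0.
Cofactor expansion gives p(lambda) = lambda^3 + 10·lambda^2 - 41·lambda - 330.
Since p(6) = 0, lambda = 6 is a root.
Factor out (lambda - 6): p(lambda) = (lambda - 6)·(lambda^2 + 16·lambda + 55).
The quadratic factors as (lambda + 11)·(lambda + 5).
Eigenvalues: -11, -5, 6.

-11, -5, 6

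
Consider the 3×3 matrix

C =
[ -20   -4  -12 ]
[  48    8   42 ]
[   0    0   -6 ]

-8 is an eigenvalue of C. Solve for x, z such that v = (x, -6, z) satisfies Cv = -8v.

2, 0

We need (C + 8I)v = 0.
C + 8I = [[-12, -4, -12], [48, 16, 42], [0, 0, 2]].
Row 1: (-12)·x + (-4)·-6 + (-12)·z = 0
Row 2: (48)·x + (16)·-6 + (42)·z = 0
Row 3: (0)·x + (0)·-6 + (2)·z = 0
Solving gives x = 2, z = 0.
Check: C·(2, -6, 0) = (-16, 48, 0) = -8·(2, -6, 0).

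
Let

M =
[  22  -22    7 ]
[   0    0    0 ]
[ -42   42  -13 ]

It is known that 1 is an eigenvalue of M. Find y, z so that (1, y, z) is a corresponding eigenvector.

0, -3

We need (M - 1I)v = 0.
M - 1I = [[21, -22, 7], [0, -1, 0], [-42, 42, -14]].
Row 1: (21)·1 + (-22)·y + (7)·z = 0
Row 2: (0)·1 + (-1)·y + (0)·z = 0
Row 3: (-42)·1 + (42)·y + (-14)·z = 0
Solving gives y = 0, z = -3.
Check: M·(1, 0, -3) = (1, 0, -3) = 1·(1, 0, -3).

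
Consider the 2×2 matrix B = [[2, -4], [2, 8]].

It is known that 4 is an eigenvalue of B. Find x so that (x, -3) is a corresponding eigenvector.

6

We need (B - 4I)v = 0.
B - 4I = [[-2, -4], [2, 4]].
Row 1: (-2)·x + (-4)·-3 = 0
Row 2: (2)·x + (4)·-3 = 0
Solving gives x = 6.
Check: B·(6, -3) = (24, -12) = 4·(6, -3).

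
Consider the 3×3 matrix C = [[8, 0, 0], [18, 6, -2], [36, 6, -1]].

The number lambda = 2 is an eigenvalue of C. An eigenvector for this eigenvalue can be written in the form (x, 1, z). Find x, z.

0, 2

We need (C - 2I)v = 0.
C - 2I = [[6, 0, 0], [18, 4, -2], [36, 6, -3]].
Row 1: (6)·x + (0)·1 + (0)·z = 0
Row 2: (18)·x + (4)·1 + (-2)·z = 0
Row 3: (36)·x + (6)·1 + (-3)·z = 0
Solving gives x = 0, z = 2.
Check: C·(0, 1, 2) = (0, 2, 4) = 2·(0, 1, 2).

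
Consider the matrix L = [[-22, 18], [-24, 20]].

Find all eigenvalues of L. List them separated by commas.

-4, 2

det(L - tI) = (-22 - t)(20 - t) - (18)·(-24) = t^2 + 2t - 8.
This factors as (t + 4)·(t - 2) = 0.
Eigenvalues: -4, 2.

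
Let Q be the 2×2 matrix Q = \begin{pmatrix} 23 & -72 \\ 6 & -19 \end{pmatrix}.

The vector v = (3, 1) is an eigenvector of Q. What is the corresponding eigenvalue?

-1

Compute Qv: Q·(3, 1) = (-3, -1).
Since Qv = λv, compare component 1: -3 = λ·3, so λ = -1.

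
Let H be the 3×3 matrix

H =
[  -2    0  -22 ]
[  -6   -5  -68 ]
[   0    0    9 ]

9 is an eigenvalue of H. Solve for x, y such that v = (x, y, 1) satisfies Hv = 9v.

We need (H - 9I)v = 0.
H - 9I = [[-11, 0, -22], [-6, -14, -68], [0, 0, 0]].
Row 1: (-11)·x + (0)·y + (-22)·1 = 0
Row 2: (-6)·x + (-14)·y + (-68)·1 = 0
Row 3: (0)·x + (0)·y + (0)·1 = 0
Solving gives x = -2, y = -4.
Check: H·(-2, -4, 1) = (-18, -36, 9) = 9·(-2, -4, 1).

-2, -4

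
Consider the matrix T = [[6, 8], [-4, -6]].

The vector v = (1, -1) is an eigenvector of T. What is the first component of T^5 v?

First find the eigenvalue: Tv = (-2, 2) = -2·(1, -1), so λ = -2.
Then T^5 v = λ^5·v = (-2)^5·(1, -1) = -32·(1, -1) = (-32, 32).

-32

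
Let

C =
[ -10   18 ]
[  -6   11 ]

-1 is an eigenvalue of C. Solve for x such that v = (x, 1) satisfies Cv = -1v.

2

We need (C + 1I)v = 0.
C + 1I = [[-9, 18], [-6, 12]].
Row 1: (-9)·x + (18)·1 = 0
Row 2: (-6)·x + (12)·1 = 0
Solving gives x = 2.
Check: C·(2, 1) = (-2, -1) = -1·(2, 1).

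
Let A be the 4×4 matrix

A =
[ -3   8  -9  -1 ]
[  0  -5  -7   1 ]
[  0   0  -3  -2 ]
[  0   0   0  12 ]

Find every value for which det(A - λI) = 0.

A is upper triangular, so its eigenvalues are the diagonal entries.
Diagonal: -3, -5, -3, 12.

-5, -3, -3, 12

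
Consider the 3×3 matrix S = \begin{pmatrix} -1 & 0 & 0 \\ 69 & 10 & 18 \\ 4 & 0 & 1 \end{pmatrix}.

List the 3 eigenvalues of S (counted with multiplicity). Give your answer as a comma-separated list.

-1, 1, 10

Compute the characteristic polynomial p(λ) = det(λI - S).
Cofactor expansion gives p(λ) = λ^3 - 10λ^2 - λ + 10.
Rational-root test: λ = 1 gives p(1) = 0.
Factor out (λ - 1): p(λ) = (λ - 1)·(λ^2 - 9λ - 10).
The quadratic factors as (λ + 1)·(λ - 10).
Eigenvalues: -1, 1, 10.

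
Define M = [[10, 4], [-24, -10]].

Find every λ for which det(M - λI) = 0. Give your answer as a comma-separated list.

det(M - sI) = (10 - s)(-10 - s) - (4)·(-24) = s^2 - 4.
This factors as (s + 2)·(s - 2) = 0.
Eigenvalues: -2, 2.

-2, 2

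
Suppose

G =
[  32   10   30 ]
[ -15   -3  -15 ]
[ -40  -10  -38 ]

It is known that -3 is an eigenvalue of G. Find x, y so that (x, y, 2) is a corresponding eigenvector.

We need (G + 3I)v = 0.
G + 3I = [[35, 10, 30], [-15, 0, -15], [-40, -10, -35]].
Row 1: (35)·x + (10)·y + (30)·2 = 0
Row 2: (-15)·x + (0)·y + (-15)·2 = 0
Row 3: (-40)·x + (-10)·y + (-35)·2 = 0
Solving gives x = -2, y = 1.
Check: G·(-2, 1, 2) = (6, -3, -6) = -3·(-2, 1, 2).

-2, 1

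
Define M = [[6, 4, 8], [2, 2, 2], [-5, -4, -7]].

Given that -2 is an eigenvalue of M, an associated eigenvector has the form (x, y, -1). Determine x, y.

We need (M + 2I)v = 0.
M + 2I = [[8, 4, 8], [2, 4, 2], [-5, -4, -5]].
Row 1: (8)·x + (4)·y + (8)·-1 = 0
Row 2: (2)·x + (4)·y + (2)·-1 = 0
Row 3: (-5)·x + (-4)·y + (-5)·-1 = 0
Solving gives x = 1, y = 0.
Check: M·(1, 0, -1) = (-2, 0, 2) = -2·(1, 0, -1).

1, 0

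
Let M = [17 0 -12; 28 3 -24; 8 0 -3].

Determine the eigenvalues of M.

The characteristic polynomial is p(μ) = det(μI - M).
Expanding the 3×3 determinant: p(μ) = μ^3 - 17μ^2 + 87μ - 135.
Since p(5) = 0, μ = 5 is a root.
Factor out (μ - 5): p(μ) = (μ - 5)·(μ^2 - 12μ + 27).
The quadratic factors as (μ - 3)·(μ - 9).
Eigenvalues: 3, 5, 9.

3, 5, 9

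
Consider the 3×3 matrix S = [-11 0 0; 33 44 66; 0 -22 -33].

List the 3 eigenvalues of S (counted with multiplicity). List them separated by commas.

Set up det(λI - S) = 0.
Cofactor expansion gives p(λ) = λ^3 - 121λ.
Since p(-11) = 0, λ = -11 is a root.
Factor out (λ + 11): p(λ) = (λ + 11)·(λ^2 - 11λ).
The quadratic factors as λ·(λ - 11).
Eigenvalues: -11, 0, 11.

-11, 0, 11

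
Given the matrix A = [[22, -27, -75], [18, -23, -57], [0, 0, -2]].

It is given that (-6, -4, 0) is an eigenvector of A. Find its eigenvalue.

4

Compute Av: A·(-6, -4, 0) = (-24, -16, 0).
Since Av = λv, compare component 1: -24 = λ·-6, so λ = 4.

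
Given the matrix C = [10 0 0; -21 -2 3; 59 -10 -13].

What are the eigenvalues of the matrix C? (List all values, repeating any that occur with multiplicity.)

-8, -7, 10

The characteristic polynomial is p(λ) = det(λI - C).
Expanding along the first row, p(λ) = λ^3 + 5λ^2 - 94λ - 560.
Rational-root test: λ = -7 gives p(-7) = 0.
Dividing by (λ + 7) leaves λ^2 - 2λ - 80.
The quadratic factors as (λ + 8)·(λ - 10).
Eigenvalues: -8, -7, 10.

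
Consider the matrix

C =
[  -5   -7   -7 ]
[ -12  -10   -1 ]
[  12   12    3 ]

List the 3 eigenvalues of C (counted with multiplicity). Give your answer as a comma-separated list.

-9, -5, 2

Compute the characteristic polynomial p(s) = det(sI - C).
Expanding along the first row, p(s) = s^3 + 12s^2 + 17s - 90.
Try s = -5: p(-5) = 0, so -5 is a root.
Dividing by (s + 5) leaves s^2 + 7s - 18.
The quadratic factors as (s + 9)·(s - 2).
Eigenvalues: -9, -5, 2.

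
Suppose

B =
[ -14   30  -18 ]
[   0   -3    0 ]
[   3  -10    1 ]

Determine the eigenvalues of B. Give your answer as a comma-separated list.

Compute the characteristic polynomial p(λ) = det(λI - B).
Cofactor expansion gives p(λ) = λ^3 + 16λ^2 + 79λ + 120.
Since p(-3) = 0, λ = -3 is a root.
Dividing by (λ + 3) leaves λ^2 + 13λ + 40.
The quadratic factors as (λ + 8)·(λ + 5).
Eigenvalues: -8, -5, -3.

-8, -5, -3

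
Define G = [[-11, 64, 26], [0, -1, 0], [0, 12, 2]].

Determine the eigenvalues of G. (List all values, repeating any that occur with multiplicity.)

Compute the characteristic polynomial p(λ) = det(λI - G).
Expanding the 3×3 determinant: p(λ) = λ^3 + 10λ^2 - 13λ - 22.
Rational-root test: λ = -11 gives p(-11) = 0.
Factor out (λ + 11): p(λ) = (λ + 11)·(λ^2 - λ - 2).
The quadratic factors as (λ + 1)·(λ - 2).
Eigenvalues: -11, -1, 2.

-11, -1, 2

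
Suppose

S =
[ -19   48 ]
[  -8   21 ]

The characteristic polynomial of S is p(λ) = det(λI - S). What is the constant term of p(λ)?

p(λ) = λ^2 - 2λ - 15.
The constant term is -15.

-15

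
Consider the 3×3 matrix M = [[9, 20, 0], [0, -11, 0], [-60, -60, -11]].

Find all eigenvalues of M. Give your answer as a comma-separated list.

-11, -11, 9

Set up det(rI - M) = 0.
Expanding the 3×3 determinant: p(r) = r^3 + 13r^2 - 77r - 1089.
Try r = -11: p(-11) = 0, so -11 is a root.
Dividing by (r + 11) leaves r^2 + 2r - 99.
The quadratic factors as (r + 11)·(r - 9).
Eigenvalues: -11, -11, 9.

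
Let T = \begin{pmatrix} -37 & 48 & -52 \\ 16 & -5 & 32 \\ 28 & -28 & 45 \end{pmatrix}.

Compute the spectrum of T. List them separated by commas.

Set up det(sI - T) = 0.
Expanding the 3×3 determinant: p(s) = s^3 - 3s^2 - 121s + 363.
Since p(-11) = 0, s = -11 is a root.
Factor out (s + 11): p(s) = (s + 11)·(s^2 - 14s + 33).
The quadratic factors as (s - 3)·(s - 11).
Eigenvalues: -11, 3, 11.

-11, 3, 11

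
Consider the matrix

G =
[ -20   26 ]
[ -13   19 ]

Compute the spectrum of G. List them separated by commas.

-7, 6

det(G - rI) = (-20 - r)(19 - r) - (26)·(-13) = r^2 + r - 42.
This factors as (r + 7)·(r - 6) = 0.
Eigenvalues: -7, 6.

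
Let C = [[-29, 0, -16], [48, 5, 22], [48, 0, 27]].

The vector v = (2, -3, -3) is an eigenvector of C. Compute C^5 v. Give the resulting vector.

First find the eigenvalue: Cv = (-10, 15, 15) = -5·(2, -3, -3), so λ = -5.
Then C^5 v = λ^5·v = (-5)^5·(2, -3, -3) = -3125·(2, -3, -3) = (-6250, 9375, 9375).

(-6250, 9375, 9375)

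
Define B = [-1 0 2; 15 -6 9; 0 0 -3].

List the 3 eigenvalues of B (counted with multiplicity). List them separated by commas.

-6, -3, -1

Set up det(λI - B) = 0.
Expanding along the first row, p(λ) = λ^3 + 10λ^2 + 27λ + 18.
Try λ = -1: p(-1) = 0, so -1 is a root.
Factor out (λ + 1): p(λ) = (λ + 1)·(λ^2 + 9λ + 18).
The quadratic factors as (λ + 6)·(λ + 3).
Eigenvalues: -6, -3, -1.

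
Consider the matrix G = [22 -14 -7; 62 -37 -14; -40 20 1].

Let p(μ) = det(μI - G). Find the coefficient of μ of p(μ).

39

p(μ) = μ^3 + 14μ^2 + 39μ - 54.
The coefficient of μ is 39.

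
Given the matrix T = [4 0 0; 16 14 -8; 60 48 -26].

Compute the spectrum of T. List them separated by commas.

-10, -2, 4

Set up det(rI - T) = 0.
Expanding along the first row, p(r) = r^3 + 8r^2 - 28r - 80.
Rational-root test: r = 4 gives p(4) = 0.
Factor out (r - 4): p(r) = (r - 4)·(r^2 + 12r + 20).
The quadratic factors as (r + 10)·(r + 2).
Eigenvalues: -10, -2, 4.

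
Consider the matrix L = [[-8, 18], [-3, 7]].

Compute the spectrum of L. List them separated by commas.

-2, 1

det(L - lambda·I) = (-8 - lambda)(7 - lambda) - (18)·(-3) = lambda^2 + lambda - 2.
This factors as (lambda + 2)·(lambda - 1) = 0.
Eigenvalues: -2, 1.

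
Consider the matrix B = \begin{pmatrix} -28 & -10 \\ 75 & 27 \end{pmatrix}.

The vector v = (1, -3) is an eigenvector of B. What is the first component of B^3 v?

8

First find the eigenvalue: Bv = (2, -6) = 2·(1, -3), so λ = 2.
Then B^3 v = λ^3·v = 2^3·(1, -3) = 8·(1, -3) = (8, -24).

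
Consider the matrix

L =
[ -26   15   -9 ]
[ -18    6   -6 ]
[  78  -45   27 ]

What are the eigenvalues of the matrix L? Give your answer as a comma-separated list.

0, 1, 6

The characteristic polynomial is p(s) = det(sI - L).
Cofactor expansion gives p(s) = s^3 - 7s^2 + 6s.
Try s = 0: p(0) = 0, so 0 is a root.
Dividing by s leaves s^2 - 7s + 6.
The quadratic factors as (s - 1)·(s - 6).
Eigenvalues: 0, 1, 6.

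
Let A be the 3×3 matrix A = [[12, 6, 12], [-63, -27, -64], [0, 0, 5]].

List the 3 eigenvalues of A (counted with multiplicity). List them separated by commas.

Compute the characteristic polynomial p(λ) = det(λI - A).
Expanding the 3×3 determinant: p(λ) = λ^3 + 10λ^2 - 21λ - 270.
Rational-root test: λ = -6 gives p(-6) = 0.
Dividing by (λ + 6) leaves λ^2 + 4λ - 45.
The quadratic factors as (λ + 9)·(λ - 5).
Eigenvalues: -9, -6, 5.

-9, -6, 5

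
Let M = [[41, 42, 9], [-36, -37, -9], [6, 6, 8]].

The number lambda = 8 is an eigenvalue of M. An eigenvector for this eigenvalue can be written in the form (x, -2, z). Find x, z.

2, 2

We need (M - 8I)v = 0.
M - 8I = [[33, 42, 9], [-36, -45, -9], [6, 6, 0]].
Row 1: (33)·x + (42)·-2 + (9)·z = 0
Row 2: (-36)·x + (-45)·-2 + (-9)·z = 0
Row 3: (6)·x + (6)·-2 + (0)·z = 0
Solving gives x = 2, z = 2.
Check: M·(2, -2, 2) = (16, -16, 16) = 8·(2, -2, 2).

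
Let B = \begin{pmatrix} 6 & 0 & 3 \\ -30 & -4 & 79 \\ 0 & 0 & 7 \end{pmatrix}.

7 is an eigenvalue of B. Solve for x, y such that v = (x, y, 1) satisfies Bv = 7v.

We need (B - 7I)v = 0.
B - 7I = [[-1, 0, 3], [-30, -11, 79], [0, 0, 0]].
Row 1: (-1)·x + (0)·y + (3)·1 = 0
Row 2: (-30)·x + (-11)·y + (79)·1 = 0
Row 3: (0)·x + (0)·y + (0)·1 = 0
Solving gives x = 3, y = -1.
Check: B·(3, -1, 1) = (21, -7, 7) = 7·(3, -1, 1).

3, -1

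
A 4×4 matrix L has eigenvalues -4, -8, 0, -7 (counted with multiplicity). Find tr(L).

trace(L) is the sum of the eigenvalues: (-4) + (-8) + (0) + (-7) = -19.

-19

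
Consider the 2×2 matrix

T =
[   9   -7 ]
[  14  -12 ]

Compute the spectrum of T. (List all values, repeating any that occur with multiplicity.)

-5, 2

det(T - sI) = (9 - s)(-12 - s) - (-7)·(14) = s^2 + 3s - 10.
This factors as (s + 5)·(s - 2) = 0.
Eigenvalues: -5, 2.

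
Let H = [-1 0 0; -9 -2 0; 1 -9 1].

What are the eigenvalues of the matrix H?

H is lower triangular, so its eigenvalues are the diagonal entries.
Diagonal: -1, -2, 1.

-2, -1, 1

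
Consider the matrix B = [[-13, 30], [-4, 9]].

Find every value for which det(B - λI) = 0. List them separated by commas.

det(B - μI) = (-13 - μ)(9 - μ) - (30)·(-4) = μ^2 + 4μ + 3.
This factors as (μ + 3)·(μ + 1) = 0.
Eigenvalues: -3, -1.

-3, -1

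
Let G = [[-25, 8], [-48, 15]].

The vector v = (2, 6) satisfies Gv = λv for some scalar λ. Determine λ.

Compute Gv: G·(2, 6) = (-2, -6).
Since Gv = λv, compare component 1: -2 = λ·2, so λ = -1.

-1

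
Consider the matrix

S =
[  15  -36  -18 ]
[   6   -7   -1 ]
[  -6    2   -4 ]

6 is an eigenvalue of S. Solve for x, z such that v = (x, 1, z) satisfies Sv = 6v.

We need (S - 6I)v = 0.
S - 6I = [[9, -36, -18], [6, -13, -1], [-6, 2, -10]].
Row 1: (9)·x + (-36)·1 + (-18)·z = 0
Row 2: (6)·x + (-13)·1 + (-1)·z = 0
Row 3: (-6)·x + (2)·1 + (-10)·z = 0
Solving gives x = 2, z = -1.
Check: S·(2, 1, -1) = (12, 6, -6) = 6·(2, 1, -1).

2, -1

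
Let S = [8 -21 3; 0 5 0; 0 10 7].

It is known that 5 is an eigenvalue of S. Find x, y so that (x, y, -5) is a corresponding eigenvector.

We need (S - 5I)v = 0.
S - 5I = [[3, -21, 3], [0, 0, 0], [0, 10, 2]].
Row 1: (3)·x + (-21)·y + (3)·-5 = 0
Row 2: (0)·x + (0)·y + (0)·-5 = 0
Row 3: (0)·x + (10)·y + (2)·-5 = 0
Solving gives x = 12, y = 1.
Check: S·(12, 1, -5) = (60, 5, -25) = 5·(12, 1, -5).

12, 1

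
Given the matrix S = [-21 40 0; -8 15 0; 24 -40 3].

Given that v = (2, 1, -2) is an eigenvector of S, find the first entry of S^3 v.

First find the eigenvalue: Sv = (-2, -1, 2) = -1·(2, 1, -2), so λ = -1.
Then S^3 v = λ^3·v = (-1)^3·(2, 1, -2) = -1·(2, 1, -2) = (-2, -1, 2).

-2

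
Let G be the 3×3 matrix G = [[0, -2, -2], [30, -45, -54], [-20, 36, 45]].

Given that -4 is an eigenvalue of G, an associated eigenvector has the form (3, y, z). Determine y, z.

18, -12

We need (G + 4I)v = 0.
G + 4I = [[4, -2, -2], [30, -41, -54], [-20, 36, 49]].
Row 1: (4)·3 + (-2)·y + (-2)·z = 0
Row 2: (30)·3 + (-41)·y + (-54)·z = 0
Row 3: (-20)·3 + (36)·y + (49)·z = 0
Solving gives y = 18, z = -12.
Check: G·(3, 18, -12) = (-12, -72, 48) = -4·(3, 18, -12).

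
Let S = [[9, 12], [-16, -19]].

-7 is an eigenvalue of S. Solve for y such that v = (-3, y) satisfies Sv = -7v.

We need (S + 7I)v = 0.
S + 7I = [[16, 12], [-16, -12]].
Row 1: (16)·-3 + (12)·y = 0
Row 2: (-16)·-3 + (-12)·y = 0
Solving gives y = 4.
Check: S·(-3, 4) = (21, -28) = -7·(-3, 4).

4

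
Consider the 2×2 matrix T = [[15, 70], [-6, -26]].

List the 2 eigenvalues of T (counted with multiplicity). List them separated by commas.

det(T - λI) = (15 - λ)(-26 - λ) - (70)·(-6) = λ^2 + 11λ + 30.
This factors as (λ + 6)·(λ + 5) = 0.
Eigenvalues: -6, -5.

-6, -5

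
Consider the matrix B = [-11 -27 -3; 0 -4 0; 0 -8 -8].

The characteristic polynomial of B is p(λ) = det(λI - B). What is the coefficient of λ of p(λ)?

164

p(λ) = λ^3 + 23λ^2 + 164λ + 352.
The coefficient of λ is 164.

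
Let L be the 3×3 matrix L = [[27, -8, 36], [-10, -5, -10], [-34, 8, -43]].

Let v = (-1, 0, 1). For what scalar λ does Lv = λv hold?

-9

Compute Lv: L·(-1, 0, 1) = (9, 0, -9).
Since Lv = λv, compare component 1: 9 = λ·-1, so λ = -9.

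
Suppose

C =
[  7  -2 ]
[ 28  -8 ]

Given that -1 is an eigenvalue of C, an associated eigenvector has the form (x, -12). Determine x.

-3

We need (C + 1I)v = 0.
C + 1I = [[8, -2], [28, -7]].
Row 1: (8)·x + (-2)·-12 = 0
Row 2: (28)·x + (-7)·-12 = 0
Solving gives x = -3.
Check: C·(-3, -12) = (3, 12) = -1·(-3, -12).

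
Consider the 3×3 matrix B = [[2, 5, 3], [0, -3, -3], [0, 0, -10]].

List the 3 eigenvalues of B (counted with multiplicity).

B is upper triangular, so its eigenvalues are the diagonal entries.
Diagonal: 2, -3, -10.

-10, -3, 2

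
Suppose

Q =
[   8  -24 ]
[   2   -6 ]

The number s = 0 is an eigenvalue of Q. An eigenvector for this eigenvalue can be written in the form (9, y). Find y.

We need (Q)v = 0.
Q = [[8, -24], [2, -6]].
Row 1: (8)·9 + (-24)·y = 0
Row 2: (2)·9 + (-6)·y = 0
Solving gives y = 3.
Check: Q·(9, 3) = (0, 0) = 0·(9, 3).

3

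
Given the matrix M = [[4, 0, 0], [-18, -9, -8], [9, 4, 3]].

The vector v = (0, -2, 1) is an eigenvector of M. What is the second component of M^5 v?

6250

First find the eigenvalue: Mv = (0, 10, -5) = -5·(0, -2, 1), so λ = -5.
Then M^5 v = λ^5·v = (-5)^5·(0, -2, 1) = -3125·(0, -2, 1) = (0, 6250, -3125).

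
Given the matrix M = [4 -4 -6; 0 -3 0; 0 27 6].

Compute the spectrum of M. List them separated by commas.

-3, 4, 6

The characteristic polynomial is p(r) = det(rI - M).
Cofactor expansion gives p(r) = r^3 - 7r^2 - 6r + 72.
Since p(-3) = 0, r = -3 is a root.
Dividing by (r + 3) leaves r^2 - 10r + 24.
The quadratic factors as (r - 4)·(r - 6).
Eigenvalues: -3, 4, 6.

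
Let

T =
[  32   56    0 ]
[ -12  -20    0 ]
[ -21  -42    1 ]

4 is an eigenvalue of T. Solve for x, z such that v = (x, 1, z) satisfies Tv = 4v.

We need (T - 4I)v = 0.
T - 4I = [[28, 56, 0], [-12, -24, 0], [-21, -42, -3]].
Row 1: (28)·x + (56)·1 + (0)·z = 0
Row 2: (-12)·x + (-24)·1 + (0)·z = 0
Row 3: (-21)·x + (-42)·1 + (-3)·z = 0
Solving gives x = -2, z = 0.
Check: T·(-2, 1, 0) = (-8, 4, 0) = 4·(-2, 1, 0).

-2, 0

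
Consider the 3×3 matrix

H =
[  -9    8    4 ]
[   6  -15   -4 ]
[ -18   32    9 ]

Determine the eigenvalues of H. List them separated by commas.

-7, -5, -3

Set up det(tI - H) = 0.
Cofactor expansion gives p(t) = t^3 + 15t^2 + 71t + 105.
Rational-root test: t = -3 gives p(-3) = 0.
Factor out (t + 3): p(t) = (t + 3)·(t^2 + 12t + 35).
The quadratic factors as (t + 7)·(t + 5).
Eigenvalues: -7, -5, -3.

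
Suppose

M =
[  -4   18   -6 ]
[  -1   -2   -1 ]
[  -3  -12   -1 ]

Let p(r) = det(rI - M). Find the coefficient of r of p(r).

2

p(r) = r^3 + 7r^2 + 2r - 40.
The coefficient of r is 2.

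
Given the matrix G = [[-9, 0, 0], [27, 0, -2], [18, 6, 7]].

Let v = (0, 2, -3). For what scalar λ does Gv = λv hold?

3

Compute Gv: G·(0, 2, -3) = (0, 6, -9).
Since Gv = λv, compare component 2: 6 = λ·2, so λ = 3.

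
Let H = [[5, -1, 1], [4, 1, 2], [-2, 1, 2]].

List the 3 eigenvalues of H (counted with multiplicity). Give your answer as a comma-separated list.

2, 3, 3

The characteristic polynomial is p(μ) = det(μI - H).
Expanding along the first row, p(μ) = μ^3 - 8μ^2 + 21μ - 18.
Since p(2) = 0, μ = 2 is a root.
Factor out (μ - 2): p(μ) = (μ - 2)·(μ^2 - 6μ + 9).
The quadratic factor is (μ - 3)^2.
Eigenvalues: 2, 3, 3.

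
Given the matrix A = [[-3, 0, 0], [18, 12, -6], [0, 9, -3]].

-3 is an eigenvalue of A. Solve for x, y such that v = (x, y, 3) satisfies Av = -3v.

1, 0

We need (A + 3I)v = 0.
A + 3I = [[0, 0, 0], [18, 15, -6], [0, 9, 0]].
Row 1: (0)·x + (0)·y + (0)·3 = 0
Row 2: (18)·x + (15)·y + (-6)·3 = 0
Row 3: (0)·x + (9)·y + (0)·3 = 0
Solving gives x = 1, y = 0.
Check: A·(1, 0, 3) = (-3, 0, -9) = -3·(1, 0, 3).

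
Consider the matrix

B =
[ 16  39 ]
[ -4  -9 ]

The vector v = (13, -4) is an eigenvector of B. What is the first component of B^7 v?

212992

First find the eigenvalue: Bv = (52, -16) = 4·(13, -4), so λ = 4.
Then B^7 v = λ^7·v = 4^7·(13, -4) = 16384·(13, -4) = (212992, -65536).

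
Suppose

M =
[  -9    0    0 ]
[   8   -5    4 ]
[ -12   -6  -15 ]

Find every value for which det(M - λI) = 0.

-11, -9, -9

Set up det(rI - M) = 0.
Expanding along the first row, p(r) = r^3 + 29r^2 + 279r + 891.
Try r = -9: p(-9) = 0, so -9 is a root.
Factor out (r + 9): p(r) = (r + 9)·(r^2 + 20r + 99).
The quadratic factors as (r + 11)·(r + 9).
Eigenvalues: -11, -9, -9.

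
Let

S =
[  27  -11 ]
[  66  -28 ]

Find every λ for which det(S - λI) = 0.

det(S - rI) = (27 - r)(-28 - r) - (-11)·(66) = r^2 + r - 30.
This factors as (r + 6)·(r - 5) = 0.
Eigenvalues: -6, 5.

-6, 5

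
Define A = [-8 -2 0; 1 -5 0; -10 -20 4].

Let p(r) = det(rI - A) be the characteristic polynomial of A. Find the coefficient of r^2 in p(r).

9

The coefficient of r^2 of det(rI - A) is −trace(A).
trace(A) = (-8) + (-5) + (4) = -9, so the coefficient is 9.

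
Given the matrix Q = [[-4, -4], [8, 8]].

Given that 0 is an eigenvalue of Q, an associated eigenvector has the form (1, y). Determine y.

We need (Q)v = 0.
Q = [[-4, -4], [8, 8]].
Row 1: (-4)·1 + (-4)·y = 0
Row 2: (8)·1 + (8)·y = 0
Solving gives y = -1.
Check: Q·(1, -1) = (0, 0) = 0·(1, -1).

-1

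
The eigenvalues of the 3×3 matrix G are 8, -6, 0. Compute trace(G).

2

trace(G) is the sum of the eigenvalues: (8) + (-6) + (0) = 2.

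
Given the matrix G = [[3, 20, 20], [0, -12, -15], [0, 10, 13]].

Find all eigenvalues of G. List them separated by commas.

The characteristic polynomial is p(λ) = det(λI - G).
Cofactor expansion gives p(λ) = λ^3 - 4λ^2 - 3λ + 18.
Rational-root test: λ = -2 gives p(-2) = 0.
Factor out (λ + 2): p(λ) = (λ + 2)·(λ^2 - 6λ + 9).
The quadratic factor is (λ - 3)^2.
Eigenvalues: -2, 3, 3.

-2, 3, 3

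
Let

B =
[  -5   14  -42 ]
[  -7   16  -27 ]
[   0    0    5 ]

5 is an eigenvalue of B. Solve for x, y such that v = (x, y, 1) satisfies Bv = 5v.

We need (B - 5I)v = 0.
B - 5I = [[-10, 14, -42], [-7, 11, -27], [0, 0, 0]].
Row 1: (-10)·x + (14)·y + (-42)·1 = 0
Row 2: (-7)·x + (11)·y + (-27)·1 = 0
Row 3: (0)·x + (0)·y + (0)·1 = 0
Solving gives x = -7, y = -2.
Check: B·(-7, -2, 1) = (-35, -10, 5) = 5·(-7, -2, 1).

-7, -2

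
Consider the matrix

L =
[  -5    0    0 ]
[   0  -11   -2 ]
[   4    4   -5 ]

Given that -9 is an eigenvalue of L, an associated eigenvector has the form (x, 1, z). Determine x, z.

0, -1

We need (L + 9I)v = 0.
L + 9I = [[4, 0, 0], [0, -2, -2], [4, 4, 4]].
Row 1: (4)·x + (0)·1 + (0)·z = 0
Row 2: (0)·x + (-2)·1 + (-2)·z = 0
Row 3: (4)·x + (4)·1 + (4)·z = 0
Solving gives x = 0, z = -1.
Check: L·(0, 1, -1) = (0, -9, 9) = -9·(0, 1, -1).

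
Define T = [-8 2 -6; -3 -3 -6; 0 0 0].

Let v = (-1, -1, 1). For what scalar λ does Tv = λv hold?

0

Compute Tv: T·(-1, -1, 1) = (0, 0, 0).
Since Tv = λv, compare component 1: 0 = λ·-1, so λ = 0.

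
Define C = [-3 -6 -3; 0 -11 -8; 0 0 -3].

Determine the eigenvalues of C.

-11, -3, -3

C is upper triangular, so its eigenvalues are the diagonal entries.
Diagonal: -3, -11, -3.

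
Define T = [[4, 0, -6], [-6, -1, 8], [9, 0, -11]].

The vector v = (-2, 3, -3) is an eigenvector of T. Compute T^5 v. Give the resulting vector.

(6250, -9375, 9375)

First find the eigenvalue: Tv = (10, -15, 15) = -5·(-2, 3, -3), so λ = -5.
Then T^5 v = λ^5·v = (-5)^5·(-2, 3, -3) = -3125·(-2, 3, -3) = (6250, -9375, 9375).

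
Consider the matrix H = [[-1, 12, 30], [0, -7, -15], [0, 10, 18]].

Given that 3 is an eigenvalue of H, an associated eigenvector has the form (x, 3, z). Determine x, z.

We need (H - 3I)v = 0.
H - 3I = [[-4, 12, 30], [0, -10, -15], [0, 10, 15]].
Row 1: (-4)·x + (12)·3 + (30)·z = 0
Row 2: (0)·x + (-10)·3 + (-15)·z = 0
Row 3: (0)·x + (10)·3 + (15)·z = 0
Solving gives x = -6, z = -2.
Check: H·(-6, 3, -2) = (-18, 9, -6) = 3·(-6, 3, -2).

-6, -2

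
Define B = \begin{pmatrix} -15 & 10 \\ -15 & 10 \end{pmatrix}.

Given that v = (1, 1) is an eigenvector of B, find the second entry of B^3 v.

-125

First find the eigenvalue: Bv = (-5, -5) = -5·(1, 1), so λ = -5.
Then B^3 v = λ^3·v = (-5)^3·(1, 1) = -125·(1, 1) = (-125, -125).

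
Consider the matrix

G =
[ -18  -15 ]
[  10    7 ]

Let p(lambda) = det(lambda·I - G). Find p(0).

p(0) = det(0·I − G) = det(−G) = (−1)^2·det(G).
det(G) = 24, so p(0) = 24.

24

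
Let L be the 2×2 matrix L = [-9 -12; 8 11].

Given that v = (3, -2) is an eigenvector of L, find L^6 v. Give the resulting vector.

(3, -2)

First find the eigenvalue: Lv = (-3, 2) = -1·(3, -2), so λ = -1.
Then L^6 v = λ^6·v = (-1)^6·(3, -2) = 1·(3, -2) = (3, -2).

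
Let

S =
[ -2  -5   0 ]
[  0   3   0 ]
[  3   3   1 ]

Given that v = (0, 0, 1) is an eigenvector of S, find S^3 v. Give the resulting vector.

(0, 0, 1)

First find the eigenvalue: Sv = (0, 0, 1) = 1·(0, 0, 1), so λ = 1.
Then S^3 v = λ^3·v = 1^3·(0, 0, 1) = 1·(0, 0, 1) = (0, 0, 1).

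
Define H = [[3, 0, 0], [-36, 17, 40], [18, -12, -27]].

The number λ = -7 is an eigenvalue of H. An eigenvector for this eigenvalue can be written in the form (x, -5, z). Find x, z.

We need (H + 7I)v = 0.
H + 7I = [[10, 0, 0], [-36, 24, 40], [18, -12, -20]].
Row 1: (10)·x + (0)·-5 + (0)·z = 0
Row 2: (-36)·x + (24)·-5 + (40)·z = 0
Row 3: (18)·x + (-12)·-5 + (-20)·z = 0
Solving gives x = 0, z = 3.
Check: H·(0, -5, 3) = (0, 35, -21) = -7·(0, -5, 3).

0, 3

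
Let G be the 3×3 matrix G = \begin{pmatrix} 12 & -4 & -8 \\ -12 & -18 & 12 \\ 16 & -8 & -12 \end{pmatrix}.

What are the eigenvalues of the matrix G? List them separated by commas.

Compute the characteristic polynomial p(r) = det(rI - G).
Expanding along the first row, p(r) = r^3 + 18r^2 + 32r - 480.
Rational-root test: r = -12 gives p(-12) = 0.
Dividing by (r + 12) leaves r^2 + 6r - 40.
The quadratic factors as (r + 10)·(r - 4).
Eigenvalues: -12, -10, 4.

-12, -10, 4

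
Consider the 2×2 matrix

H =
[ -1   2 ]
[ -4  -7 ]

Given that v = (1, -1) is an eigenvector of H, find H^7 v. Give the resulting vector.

(-2187, 2187)

First find the eigenvalue: Hv = (-3, 3) = -3·(1, -1), so λ = -3.
Then H^7 v = λ^7·v = (-3)^7·(1, -1) = -2187·(1, -1) = (-2187, 2187).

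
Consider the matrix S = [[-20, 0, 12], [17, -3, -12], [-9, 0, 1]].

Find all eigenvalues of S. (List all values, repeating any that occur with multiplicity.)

-11, -8, -3

The characteristic polynomial is p(μ) = det(μI - S).
Expanding the 3×3 determinant: p(μ) = μ^3 + 22μ^2 + 145μ + 264.
Since p(-3) = 0, μ = -3 is a root.
Dividing by (μ + 3) leaves μ^2 + 19μ + 88.
The quadratic factors as (μ + 11)·(μ + 8).
Eigenvalues: -11, -8, -3.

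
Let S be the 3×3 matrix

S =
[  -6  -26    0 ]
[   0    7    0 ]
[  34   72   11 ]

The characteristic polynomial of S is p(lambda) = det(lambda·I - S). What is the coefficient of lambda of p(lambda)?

-31

p(lambda) = lambda^3 - 12·lambda^2 - 31·lambda + 462.
The coefficient of lambda is -31.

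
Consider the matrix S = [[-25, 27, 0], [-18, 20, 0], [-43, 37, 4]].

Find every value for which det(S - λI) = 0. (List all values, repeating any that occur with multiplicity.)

-7, 2, 4

Set up det(λI - S) = 0.
Cofactor expansion gives p(λ) = λ^3 + λ^2 - 34λ + 56.
Try λ = 2: p(2) = 0, so 2 is a root.
Factor out (λ - 2): p(λ) = (λ - 2)·(λ^2 + 3λ - 28).
The quadratic factors as (λ + 7)·(λ - 4).
Eigenvalues: -7, 2, 4.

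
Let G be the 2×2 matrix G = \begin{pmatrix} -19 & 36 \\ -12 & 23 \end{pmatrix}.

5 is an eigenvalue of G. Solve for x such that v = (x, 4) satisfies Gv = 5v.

We need (G - 5I)v = 0.
G - 5I = [[-24, 36], [-12, 18]].
Row 1: (-24)·x + (36)·4 = 0
Row 2: (-12)·x + (18)·4 = 0
Solving gives x = 6.
Check: G·(6, 4) = (30, 20) = 5·(6, 4).

6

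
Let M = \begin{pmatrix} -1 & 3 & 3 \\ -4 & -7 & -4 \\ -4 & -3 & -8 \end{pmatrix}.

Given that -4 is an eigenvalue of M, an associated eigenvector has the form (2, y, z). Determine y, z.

We need (M + 4I)v = 0.
M + 4I = [[3, 3, 3], [-4, -3, -4], [-4, -3, -4]].
Row 1: (3)·2 + (3)·y + (3)·z = 0
Row 2: (-4)·2 + (-3)·y + (-4)·z = 0
Row 3: (-4)·2 + (-3)·y + (-4)·z = 0
Solving gives y = 0, z = -2.
Check: M·(2, 0, -2) = (-8, 0, 8) = -4·(2, 0, -2).

0, -2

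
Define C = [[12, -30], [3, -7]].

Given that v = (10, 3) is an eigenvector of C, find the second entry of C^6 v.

2187

First find the eigenvalue: Cv = (30, 9) = 3·(10, 3), so λ = 3.
Then C^6 v = λ^6·v = 3^6·(10, 3) = 729·(10, 3) = (7290, 2187).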